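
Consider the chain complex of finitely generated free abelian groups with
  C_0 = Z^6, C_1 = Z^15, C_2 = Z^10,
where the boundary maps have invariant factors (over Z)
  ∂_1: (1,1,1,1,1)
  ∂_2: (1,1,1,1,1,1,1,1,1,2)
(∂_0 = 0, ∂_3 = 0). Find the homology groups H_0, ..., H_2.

H_0: b_0 = 6 − 0 − 5 = 1; torsion from ∂_1 factors > 1: none. So H_0 = Z.
H_1: b_1 = 15 − 5 − 10 = 0; torsion from ∂_2 factors > 1: [2]. So H_1 = Z/2.
H_2: b_2 = 10 − 10 − 0 = 0; torsion from ∂_3 factors > 1: none. So H_2 = 0.

H_0 = Z,  H_1 = Z/2,  H_2 = 0.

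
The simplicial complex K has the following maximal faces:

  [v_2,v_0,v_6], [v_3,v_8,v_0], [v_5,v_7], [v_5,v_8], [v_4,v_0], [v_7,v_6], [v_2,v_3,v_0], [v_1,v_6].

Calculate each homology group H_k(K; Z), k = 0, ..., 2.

H_0 = Z,  H_1 = Z,  H_2 = 0.

Order the vertices as v_0 < v_1 < v_2 < v_3 < v_4 < v_5 < v_6 < v_7 < v_8. Listing each simplex with vertices in this order, K has dimension 2 with simplices:

  0-simplices (9): [v_0], [v_1], [v_2], [v_3], [v_4], [v_5], [v_6], [v_7], [v_8]
  1-simplices (12): [v_0,v_2], [v_0,v_3], [v_0,v_4], [v_0,v_6], [v_0,v_8], [v_1,v_6], [v_2,v_3], [v_2,v_6], [v_3,v_8], [v_5,v_7], [v_5,v_8], [v_6,v_7]
  2-simplices (3): [v_0,v_2,v_3], [v_0,v_2,v_6], [v_0,v_3,v_8]

so the chain groups are C_0 ≅ Z^9, C_1 ≅ Z^12, C_2 ≅ Z^3.

Boundary ∂_1: C_1 → C_0 sends each edge [p,q] (with p < q) to q − p.
The 9×12 boundary matrix has rank 8 and Smith normal form diag(1,1,1,1,1,1,1,1).

The boundary map ∂_2: C_2 → C_1 sends each 2-simplex [p,q,r] to [q,r] − [p,r] + [p,q]. For instance
  ∂[v_0,v_3,v_8] = [v_3,v_8] − [v_0,v_8] + [v_0,v_3],
  ∂[v_0,v_2,v_6] = [v_2,v_6] − [v_0,v_6] + [v_0,v_2].
The 12×3 boundary matrix has rank 3 and Smith normal form diag(1,1,1).

Reading off H_k = ker ∂_k / im ∂_{k+1}:

  H_0: rank C_0 − rank ∂_1 = 9 − 8 = 1, and the invariant factors of ∂_1 are all 1, so H_0 = Z.
  H_1: rank ker ∂_1 − rank ∂_2 = (12 − 8) − 3 = 1, and the invariant factors of ∂_2 are all 1, so H_1 = Z.
  H_2: rank ker ∂_2 − rank ∂_3 = (3 − 3) − 0 = 0, and there is no ∂_3, so H_2 = 0.

As a check, the Euler characteristic is 9 − 12 + 3 = 0, which agrees with 1 − 1 + 0 = 0.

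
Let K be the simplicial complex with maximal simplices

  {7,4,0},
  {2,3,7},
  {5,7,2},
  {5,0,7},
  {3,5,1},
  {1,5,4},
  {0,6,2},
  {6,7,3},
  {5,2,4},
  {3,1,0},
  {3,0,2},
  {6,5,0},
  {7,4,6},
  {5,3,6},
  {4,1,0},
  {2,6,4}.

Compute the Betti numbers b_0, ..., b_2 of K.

b_0 = 1, b_1 = 2, b_2 = 1.

We work with the vertex ordering 0 < 1 < 2 < 3 < 4 < 5 < 6 < 7. The simplices of K, each written with vertices in increasing order, are:

  0-simplices (8): [0], [1], [2], [3], [4], [5], [6], [7]
  1-simplices (24): (24 of them)
  2-simplices (16): [0,1,3], [0,1,4], [0,2,3], [0,2,6], [0,4,7], [0,5,6], [0,5,7], [1,3,5], [1,4,5], [2,3,7], [2,4,5], [2,4,6], [2,5,7], [3,5,6], [3,6,7], [4,6,7]

giving chain groups C_0 ≅ Z^8, C_1 ≅ Z^24, C_2 ≅ Z^16.

∂_1: C_1 → C_0 is given by ∂[p,q] = [q] − [p]. For instance
  ∂[2,4] = [4] − [2].
The 8×24 boundary matrix has rank 7 and Smith normal form diag(1,1,1,1,1,1,1).

The boundary map ∂_2: C_2 → C_1 maps a triangle to the signed sum of its edges. For instance
  ∂[0,5,6] = [5,6] − [0,6] + [0,5],
  ∂[1,3,5] = [3,5] − [1,5] + [1,3].
This gives a 24×16 integer matrix of rank 15; reducing to Smith normal form yields diagonal entries (1,1,1,1,1,1,1,1,1,1,1,1,1,1,1).

From H_k ≅ ker(∂_k) / im(∂_{k+1}) we obtain:

  H_0: rank C_0 − rank ∂_1 = 8 − 7 = 1, and the invariant factors of ∂_1 are all 1, so H_0 ≅ Z.
  H_1: rank ker ∂_1 − rank ∂_2 = (24 − 7) − 15 = 2, and the invariant factors of ∂_2 are all 1, so H_1 ≅ Z^2.
  H_2: rank ker ∂_2 − rank ∂_3 = (16 − 15) − 0 = 1, and there is no ∂_3, so H_2 ≅ Z.

(K is a triangulation of the torus T^2.)

Hence the Betti numbers are b_0 = 1, b_1 = 2, b_2 = 1.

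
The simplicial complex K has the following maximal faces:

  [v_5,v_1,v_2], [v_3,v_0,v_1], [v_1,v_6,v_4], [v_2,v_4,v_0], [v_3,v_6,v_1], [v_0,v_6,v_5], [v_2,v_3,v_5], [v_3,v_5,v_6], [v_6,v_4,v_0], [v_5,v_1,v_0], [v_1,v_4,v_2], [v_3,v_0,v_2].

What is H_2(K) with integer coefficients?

H_2 = 0.

Fix the vertex order v_0 < v_1 < v_2 < v_3 < v_4 < v_5 < v_6 and write every simplex with vertices in increasing order. Then dim K = 2 and the simplices of K are:

  0-simplices (7): [v_0], [v_1], [v_2], [v_3], [v_4], [v_5], [v_6]
  1-simplices (18): (18 of them)
  2-simplices (12): (12 of them)

so the chain groups are C_0 ≅ Z^7, C_1 ≅ Z^18, C_2 ≅ Z^12.

∂_1: C_1 → C_0 sends each edge [p,q] (with p < q) to q − p.
The 7×18 boundary matrix has rank 6 and Smith normal form diag(1,1,1,1,1,1).

The boundary map ∂_2: C_2 → C_1 maps a triangle to the signed sum of its edges. For instance
  ∂[v_1,v_2,v_4] = [v_2,v_4] − [v_1,v_4] + [v_1,v_2],
  ∂[v_1,v_3,v_6] = [v_3,v_6] − [v_1,v_6] + [v_1,v_3].
This gives a 18×12 integer matrix of rank 12; reducing to Smith normal form yields diagonal entries (1,1,1,1,1,1,1,1,1,1,1,2).

Reading off H_k = ker ∂_k / im ∂_{k+1}:

  H_2: rank ker ∂_2 − rank ∂_3 = (12 − 12) − 0 = 0, and there is no ∂_3, so H_2 ≅ 0.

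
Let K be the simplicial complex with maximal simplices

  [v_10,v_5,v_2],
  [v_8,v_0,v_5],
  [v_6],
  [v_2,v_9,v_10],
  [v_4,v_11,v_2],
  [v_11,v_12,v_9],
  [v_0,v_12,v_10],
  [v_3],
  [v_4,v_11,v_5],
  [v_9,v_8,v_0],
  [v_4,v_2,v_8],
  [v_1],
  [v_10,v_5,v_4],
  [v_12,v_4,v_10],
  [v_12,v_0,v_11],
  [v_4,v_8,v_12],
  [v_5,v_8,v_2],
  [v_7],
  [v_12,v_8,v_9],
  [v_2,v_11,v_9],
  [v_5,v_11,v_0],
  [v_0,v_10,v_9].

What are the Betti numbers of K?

b_0 = 5, b_1 = 1, b_2 = 0.

Order the vertices as v_0 < v_1 < v_2 < v_3 < v_4 < v_5 < v_6 < v_7 < v_8 < v_9 < v_10 < v_11 < v_12. Listing each simplex with vertices in this order, K has dimension 2 with simplices:

  0-simplices (13): [v_0], [v_1], [v_2], [v_3], [v_4], [v_5], [v_6], [v_7], [v_8], [v_9], [v_10], [v_11], [v_12]
  1-simplices (27): (27 of them)
  2-simplices (18): (18 of them)

so the chain groups are C_0 ≅ Z^13, C_1 ≅ Z^27, C_2 ≅ Z^18.

Boundary ∂_1: C_1 → C_0 is given by ∂[p,q] = [q] − [p].
The resulting 13×27 matrix has rank 8, and its Smith normal form has invariant factors (1,1,1,1,1,1,1,1).

The boundary map ∂_2: C_2 → C_1 maps a triangle to the signed sum of its edges. For instance
  ∂[v_0,v_8,v_9] = [v_8,v_9] − [v_0,v_9] + [v_0,v_8],
  ∂[v_2,v_4,v_11] = [v_4,v_11] − [v_2,v_11] + [v_2,v_4].
The 27×18 boundary matrix has rank 18 and Smith normal form diag(1,1,1,1,1,1,1,1,1,1,1,1,1,1,1,1,1,2).

Reading off H_k = ker ∂_k / im ∂_{k+1}:

  H_0: rank C_0 − rank ∂_1 = 13 − 8 = 5, and the invariant factors of ∂_1 are all 1, so H_0 ≅ Z^5.
  H_1: rank ker ∂_1 − rank ∂_2 = (27 − 8) − 18 = 1, and ∂_2 has invariant factor 2 > 1, so H_1 ≅ Z ⊕ Z/2.
  H_2: rank ker ∂_2 − rank ∂_3 = (18 − 18) − 0 = 0, and there is no ∂_3, so H_2 ≅ 0.

As a check, the Euler characteristic is 13 − 27 + 18 = 4, which agrees with 5 − 1 + 0 = 4.
(K is a triangulation of the disjoint union of the Klein bottle and a set of 4 points.)

Hence the Betti numbers are b_0 = 5, b_1 = 1, b_2 = 0.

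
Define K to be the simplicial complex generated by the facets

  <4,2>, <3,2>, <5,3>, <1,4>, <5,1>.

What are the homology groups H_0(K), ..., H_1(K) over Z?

K has 5 vertices, 5 edges.
rank ∂_0 = 0, rank ∂_1 = 4 ⇒ b_0 = 5 − 0 − 4 = 1; all invariant factors of ∂_1 are 1 so no torsion. So H_0 ≅ Z.
rank ∂_1 = 4, rank ∂_2 = 0 ⇒ b_1 = 5 − 4 − 0 = 1. So H_1 ≅ Z.

H_0 = Z,  H_1 = Z.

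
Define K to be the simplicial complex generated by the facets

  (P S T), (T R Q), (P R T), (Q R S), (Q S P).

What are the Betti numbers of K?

K has 5 vertices, 10 edges, 5 triangles.
rank ∂_0 = 0, rank ∂_1 = 4 ⇒ b_0 = 5 − 0 − 4 = 1; all invariant factors of ∂_1 are 1 so no torsion. So H_0 = Z.
rank ∂_1 = 4, rank ∂_2 = 5 ⇒ b_1 = 10 − 4 − 5 = 1; all invariant factors of ∂_2 are 1 so no torsion. So H_1 = Z.
rank ∂_2 = 5, rank ∂_3 = 0 ⇒ b_2 = 5 − 5 − 0 = 0. So H_2 = 0.

b_0 = 1, b_1 = 1, b_2 = 0.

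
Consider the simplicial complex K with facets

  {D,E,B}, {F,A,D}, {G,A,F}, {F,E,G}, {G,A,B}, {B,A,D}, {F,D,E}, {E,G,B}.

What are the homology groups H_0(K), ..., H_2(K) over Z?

H_0 = Z,  H_1 = 0,  H_2 = Z.

We work with the vertex ordering A < B < D < E < F < G. The simplices of K, each written with vertices in increasing order, are:

  0-simplices (6): A, B, D, E, F, G
  1-simplices (12): AB, AD, AF, AG, BD, BE, BG, DE, DF, EF, EG, FG
  2-simplices (8): ABD, ABG, ADF, AFG, BDE, BEG, DEF, EFG

Hence C_0 ≅ Z^6, C_1 ≅ Z^12, C_2 ≅ Z^8.

The boundary map ∂_1: C_1 → C_0 sends each edge [p,q] (with p < q) to q − p.
As a 6×12 matrix over Z this has rank 5, with invariant factors (1,1,1,1,1).

∂_2: C_2 → C_1 sends each 2-simplex [p,q,r] to [q,r] − [p,r] + [p,q]. For instance
  ∂ADF = DF − AF + AD,
  ∂EFG = FG − EG + EF.
This gives a 12×8 integer matrix of rank 7; reducing to Smith normal form yields diagonal entries (1,1,1,1,1,1,1).

Reading off H_k = ker ∂_k / im ∂_{k+1}:

  H_0: rank C_0 − rank ∂_1 = 6 − 5 = 1, and the invariant factors of ∂_1 are all 1, so H_0 = Z.
  H_1: rank ker ∂_1 − rank ∂_2 = (12 − 5) − 7 = 0, and the invariant factors of ∂_2 are all 1, so H_1 = 0.
  H_2: rank ker ∂_2 − rank ∂_3 = (8 − 7) − 0 = 1, and there is no ∂_3, so H_2 = Z.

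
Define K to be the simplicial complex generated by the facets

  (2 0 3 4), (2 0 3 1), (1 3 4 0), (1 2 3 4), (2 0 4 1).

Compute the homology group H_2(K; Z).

Take the total order 0 < 1 < 2 < 3 < 4 on the vertex set. Then K (dimension 3) consists of the simplices:

  0-simplices (5): [0], [1], [2], [3], [4]
  1-simplices (10): [0,1], [0,2], [0,3], [0,4], [1,2], [1,3], [1,4], [2,3], [2,4], [3,4]
  2-simplices (10): [0,1,2], [0,1,3], [0,1,4], [0,2,3], [0,2,4], [0,3,4], [1,2,3], [1,2,4], [1,3,4], [2,3,4]
  3-simplices (5): [0,1,2,3], [0,1,2,4], [0,1,3,4], [0,2,3,4], [1,2,3,4]

giving chain groups C_0 ≅ Z^5, C_1 ≅ Z^10, C_2 ≅ Z^10, C_3 ≅ Z^5.

The boundary map ∂_1: C_1 → C_0 maps an edge to its endpoints' difference, ∂[p,q] = q − p. For instance
  ∂[1,3] = [3] − [1].
The 5×10 boundary matrix has rank 4 and Smith normal form diag(1,1,1,1).

Boundary ∂_2: C_2 → C_1 sends each 2-simplex [p,q,r] to [q,r] − [p,r] + [p,q]. For instance
  ∂[0,1,3] = [1,3] − [0,3] + [0,1],
  ∂[0,3,4] = [3,4] − [0,4] + [0,3].
The 10×10 boundary matrix has rank 6 and Smith normal form diag(1,1,1,1,1,1).

The boundary map ∂_3: C_3 → C_2 sends each 3-simplex σ to the alternating sum Σ_i (−1)^i (σ with its i-th vertex removed). For instance
  ∂[0,2,3,4] = [2,3,4] − [0,3,4] + [0,2,4] − [0,2,3],
  ∂[0,1,2,4] = [1,2,4] − [0,2,4] + [0,1,4] − [0,1,2].
This gives a 10×5 integer matrix of rank 4; reducing to Smith normal form yields diagonal entries (1,1,1,1).

Now H_k = ker ∂_k / im ∂_{k+1}, so:

  H_2: rank ker ∂_2 − rank ∂_3 = (10 − 6) − 4 = 0, and the invariant factors of ∂_3 are all 1, so H_2 = 0.

H_2 ≅ 0.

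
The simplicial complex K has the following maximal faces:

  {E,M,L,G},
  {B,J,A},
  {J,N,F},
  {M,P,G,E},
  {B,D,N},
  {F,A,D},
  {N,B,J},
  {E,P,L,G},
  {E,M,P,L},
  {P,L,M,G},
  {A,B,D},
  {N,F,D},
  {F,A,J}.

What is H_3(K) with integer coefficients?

H_3 ≅ Z.

Order the vertices as A < B < D < E < F < G < J < L < M < N < P. Listing each simplex with vertices in this order, K has dimension 3 with simplices:

  0-simplices (11): A, B, D, E, F, G, J, L, M, N, P
  1-simplices (22): AB, AD, AF, AJ, BD, BJ, BN, DF, DN, EG, EL, EM, EP, FJ, FN, GL, GM, GP, JN, LM, LP, MP
  2-simplices (18): ABD, ABJ, ADF, AFJ, BDN, BJN, DFN, EGL, EGM, EGP, ELM, ELP, EMP, FJN, GLM, GLP, GMP, LMP
  3-simplices (5): EGLM, EGLP, EGMP, ELMP, GLMP

Hence C_0 ≅ Z^11, C_1 ≅ Z^22, C_2 ≅ Z^18, C_3 ≅ Z^5.

∂_1: C_1 → C_0 sends each edge [p,q] (with p < q) to q − p. For instance
  ∂BD = D − B.
The resulting 11×22 matrix has rank 9, and its Smith normal form has invariant factors (1,1,1,1,1,1,1,1,1).

Boundary ∂_2: C_2 → C_1 maps a triangle to the signed sum of its edges. For instance
  ∂ABD = BD − AD + AB,
  ∂GMP = MP − GP + GM.
The resulting 22×18 matrix has rank 13, and its Smith normal form has invariant factors (1,1,1,1,1,1,1,1,1,1,1,1,1).

∂_3: C_3 → C_2 sends each 3-simplex σ to the alternating sum Σ_i (−1)^i (σ with its i-th vertex removed). For instance
  ∂EGMP = GMP − EMP + EGP − EGM,
  ∂GLMP = LMP − GMP + GLP − GLM.
This gives a 18×5 integer matrix of rank 4; reducing to Smith normal form yields diagonal entries (1,1,1,1).

Reading off H_k = ker ∂_k / im ∂_{k+1}:

  H_3: rank ker ∂_3 − rank ∂_4 = (5 − 4) − 0 = 1, and there is no ∂_4, so H_3 = Z.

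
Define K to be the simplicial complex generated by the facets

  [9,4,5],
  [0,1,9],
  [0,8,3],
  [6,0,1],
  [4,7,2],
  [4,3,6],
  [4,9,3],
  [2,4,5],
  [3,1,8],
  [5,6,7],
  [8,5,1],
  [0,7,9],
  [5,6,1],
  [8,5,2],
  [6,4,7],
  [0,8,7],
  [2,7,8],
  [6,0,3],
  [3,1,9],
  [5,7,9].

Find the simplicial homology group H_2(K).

H_2 ≅ 0.

Order the vertices as 0 < 1 < 2 < 3 < 4 < 5 < 6 < 7 < 8 < 9. Listing each simplex with vertices in this order, K has dimension 2 with simplices:

  0-simplices (10): [0], [1], [2], [3], [4], [5], [6], [7], [8], [9]
  1-simplices (30): (30 of them)
  2-simplices (20): (20 of them)

so the chain groups are C_0 ≅ Z^10, C_1 ≅ Z^30, C_2 ≅ Z^20.

The boundary map ∂_1: C_1 → C_0 is given by ∂[p,q] = [q] − [p].
The 10×30 boundary matrix has rank 9 and Smith normal form diag(1,1,1,1,1,1,1,1,1).

The boundary map ∂_2: C_2 → C_1 acts by ∂[p,q,r] = [q,r] − [p,r] + [p,q]. For instance
  ∂[5,7,9] = [7,9] − [5,9] + [5,7],
  ∂[3,4,9] = [4,9] − [3,9] + [3,4].
As a 30×20 matrix over Z this has rank 20, with invariant factors (1,1,1,1,1,1,1,1,1,1,1,1,1,1,1,1,1,1,1,2).

Now H_k = ker ∂_k / im ∂_{k+1}, so:

  H_2: rank ker ∂_2 − rank ∂_3 = (20 − 20) − 0 = 0, and there is no ∂_3, so H_2 ≅ 0.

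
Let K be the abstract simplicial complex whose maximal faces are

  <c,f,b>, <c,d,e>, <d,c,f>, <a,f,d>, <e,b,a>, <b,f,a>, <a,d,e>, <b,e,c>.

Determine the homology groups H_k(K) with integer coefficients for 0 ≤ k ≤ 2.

Fix the vertex order a < b < c < d < e < f and write every simplex with vertices in increasing order. Then dim K = 2 and the simplices of K are:

  0-simplices (6): a, b, c, d, e, f
  1-simplices (12): ab, ad, ae, af, bc, be, bf, cd, ce, cf, de, df
  2-simplices (8): abe, abf, ade, adf, bce, bcf, cde, cdf

so the chain groups are C_0 ≅ Z^6, C_1 ≅ Z^12, C_2 ≅ Z^8.

∂_1: C_1 → C_0 sends each edge [p,q] (with p < q) to q − p.
The resulting 6×12 matrix has rank 5, and its Smith normal form has invariant factors (1,1,1,1,1).

The boundary map ∂_2: C_2 → C_1 sends each 2-simplex [p,q,r] to [q,r] − [p,r] + [p,q]. For instance
  ∂adf = df − af + ad,
  ∂bce = ce − be + bc.
The 12×8 boundary matrix has rank 7 and Smith normal form diag(1,1,1,1,1,1,1).

Now H_k = ker ∂_k / im ∂_{k+1}, so:

  H_0: rank C_0 − rank ∂_1 = 6 − 5 = 1, and the invariant factors of ∂_1 are all 1, so H_0 ≅ Z.
  H_1: rank ker ∂_1 − rank ∂_2 = (12 − 5) − 7 = 0, and the invariant factors of ∂_2 are all 1, so H_1 ≅ 0.
  H_2: rank ker ∂_2 − rank ∂_3 = (8 − 7) − 0 = 1, and there is no ∂_3, so H_2 ≅ Z.

H_0 = Z,  H_1 = 0,  H_2 = Z.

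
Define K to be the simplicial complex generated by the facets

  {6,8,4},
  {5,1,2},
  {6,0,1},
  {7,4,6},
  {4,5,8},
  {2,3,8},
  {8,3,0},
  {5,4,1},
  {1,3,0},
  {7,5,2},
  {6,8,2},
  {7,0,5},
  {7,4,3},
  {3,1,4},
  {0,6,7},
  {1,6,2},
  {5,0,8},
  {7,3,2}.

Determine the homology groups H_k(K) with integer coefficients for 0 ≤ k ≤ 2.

H_0 = Z,  H_1 = Z^2,  H_2 = Z.

K has 9 vertices, 27 edges, 18 triangles.
rank ∂_0 = 0, rank ∂_1 = 8 ⇒ b_0 = 9 − 0 − 8 = 1; all invariant factors of ∂_1 are 1 so no torsion. So H_0 ≅ Z.
rank ∂_1 = 8, rank ∂_2 = 17 ⇒ b_1 = 27 − 8 − 17 = 2; all invariant factors of ∂_2 are 1 so no torsion. So H_1 ≅ Z^2.
rank ∂_2 = 17, rank ∂_3 = 0 ⇒ b_2 = 18 − 17 − 0 = 1. So H_2 ≅ Z.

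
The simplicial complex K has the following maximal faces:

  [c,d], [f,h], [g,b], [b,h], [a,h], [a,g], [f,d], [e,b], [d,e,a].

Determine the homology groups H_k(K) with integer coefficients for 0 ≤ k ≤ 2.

We work with the vertex ordering a < b < c < d < e < f < g < h. The simplices of K, each written with vertices in increasing order, are:

  0-simplices (8): a, b, c, d, e, f, g, h
  1-simplices (11): ad, ae, ag, ah, be, bg, bh, cd, de, df, fh
  2-simplices (1): ade

so the chain groups are C_0 ≅ Z^8, C_1 ≅ Z^11, C_2 ≅ Z^1.

∂_1: C_1 → C_0 is given by ∂[p,q] = [q] − [p].
The resulting 8×11 matrix has rank 7, and its Smith normal form has invariant factors (1,1,1,1,1,1,1).

The boundary map ∂_2: C_2 → C_1 maps a triangle to the signed sum of its edges. For instance
  ∂ade = de − ae + ad.
This gives a 11×1 integer matrix of rank 1; reducing to Smith normal form yields diagonal entries (1).

Now H_k = ker ∂_k / im ∂_{k+1}, so:

  H_0: rank C_0 − rank ∂_1 = 8 − 7 = 1, and the invariant factors of ∂_1 are all 1, so H_0 = Z.
  H_1: rank ker ∂_1 − rank ∂_2 = (11 − 7) − 1 = 3, and the invariant factors of ∂_2 are all 1, so H_1 = Z^3.
  H_2: rank ker ∂_2 − rank ∂_3 = (1 − 1) − 0 = 0, and there is no ∂_3, so H_2 = 0.

H_0 = Z,  H_1 = Z^3,  H_2 = 0.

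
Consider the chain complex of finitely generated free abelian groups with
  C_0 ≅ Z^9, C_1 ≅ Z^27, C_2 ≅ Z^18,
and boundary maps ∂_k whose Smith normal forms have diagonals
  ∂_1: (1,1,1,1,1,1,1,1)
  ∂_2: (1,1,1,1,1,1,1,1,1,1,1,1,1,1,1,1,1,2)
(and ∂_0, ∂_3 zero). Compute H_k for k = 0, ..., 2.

H_0: b_0 = 9 − 0 − 8 = 1; torsion from ∂_1 factors > 1: none. So H_0 = Z.
H_1: b_1 = 27 − 8 − 18 = 1; torsion from ∂_2 factors > 1: [2]. So H_1 = Z ⊕ Z/2Z.
H_2: b_2 = 18 − 18 − 0 = 0; torsion from ∂_3 factors > 1: none. So H_2 = 0.

H_0 = Z,  H_1 = Z ⊕ Z/2Z,  H_2 = 0.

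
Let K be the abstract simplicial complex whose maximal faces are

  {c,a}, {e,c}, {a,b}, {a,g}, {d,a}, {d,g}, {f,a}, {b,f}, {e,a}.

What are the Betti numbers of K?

b_0 = 1, b_1 = 3.

We work with the vertex ordering a < b < c < d < e < f < g. The simplices of K, each written with vertices in increasing order, are:

  0-simplices (7): a, b, c, d, e, f, g
  1-simplices (9): ab, ac, ad, ae, af, ag, bf, ce, dg

Hence C_0 ≅ Z^7, C_1 ≅ Z^9.

∂_1: C_1 → C_0 maps an edge to its endpoints' difference, ∂[p,q] = q − p.
The resulting 7×9 matrix has rank 6, and its Smith normal form has invariant factors (1,1,1,1,1,1).

Reading off H_k = ker ∂_k / im ∂_{k+1}:

  H_0: rank C_0 − rank ∂_1 = 7 − 6 = 1, and the invariant factors of ∂_1 are all 1, so H_0 = Z.
  H_1: rank ker ∂_1 − rank ∂_2 = (9 − 6) − 0 = 3, and there is no ∂_2, so H_1 = Z^3.

(K is a triangulation of a wedge of 3 circles.)

Hence the Betti numbers are b_0 = 1, b_1 = 3.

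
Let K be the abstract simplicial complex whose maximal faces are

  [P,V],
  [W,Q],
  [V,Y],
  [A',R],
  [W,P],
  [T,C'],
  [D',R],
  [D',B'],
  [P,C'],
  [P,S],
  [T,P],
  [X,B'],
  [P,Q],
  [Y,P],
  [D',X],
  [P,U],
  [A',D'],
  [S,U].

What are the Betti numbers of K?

b_0 = 2, b_1 = 6.

Order the vertices as P < Q < R < S < T < U < V < W < X < Y < A' < B' < C' < D'. Listing each simplex with vertices in this order, K has dimension 1 with simplices:

  0-simplices (14): [P], [Q], [R], [S], [T], [U], [V], [W], [X], [Y], [A'], [B'], [C'], [D']
  1-simplices (18): [P,Q], [P,S], [P,T], [P,U], [P,V], [P,W], [P,Y], [P,C'], [Q,W], [R,A'], [R,D'], [S,U], [T,C'], [V,Y], [X,B'], [X,D'], [A',D'], [B',D']

giving chain groups C_0 ≅ Z^14, C_1 ≅ Z^18.

∂_1: C_1 → C_0 maps an edge to its endpoints' difference, ∂[p,q] = q − p.
As a 14×18 matrix over Z this has rank 12, with invariant factors (1,1,1,1,1,1,1,1,1,1,1,1).

Reading off H_k = ker ∂_k / im ∂_{k+1}:

  H_0: rank C_0 − rank ∂_1 = 14 − 12 = 2, and the invariant factors of ∂_1 are all 1, so H_0 = Z^2.
  H_1: rank ker ∂_1 − rank ∂_2 = (18 − 12) − 0 = 6, and there is no ∂_2, so H_1 = Z^6.

As a check, the Euler characteristic is 14 − 18 = -4, which agrees with 2 − 6 = -4.

Hence the Betti numbers are b_0 = 2, b_1 = 6.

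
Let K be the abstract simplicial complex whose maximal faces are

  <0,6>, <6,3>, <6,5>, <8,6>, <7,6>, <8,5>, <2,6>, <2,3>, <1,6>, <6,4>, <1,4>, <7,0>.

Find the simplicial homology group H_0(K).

K has 9 vertices, 12 edges.
rank ∂_0 = 0, rank ∂_1 = 8 ⇒ b_0 = 9 − 0 − 8 = 1; all invariant factors of ∂_1 are 1 so no torsion. So H_0 = Z.

H_0 = Z.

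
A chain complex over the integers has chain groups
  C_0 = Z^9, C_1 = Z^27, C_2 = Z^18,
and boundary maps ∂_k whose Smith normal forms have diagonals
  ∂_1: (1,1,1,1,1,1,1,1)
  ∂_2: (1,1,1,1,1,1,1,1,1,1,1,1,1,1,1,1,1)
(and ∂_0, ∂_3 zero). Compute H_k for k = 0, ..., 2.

H_0: b_0 = 9 − 0 − 8 = 1; torsion from ∂_1 factors > 1: none. So H_0 ≅ Z.
H_1: b_1 = 27 − 8 − 17 = 2; torsion from ∂_2 factors > 1: none. So H_1 ≅ Z^2.
H_2: b_2 = 18 − 17 − 0 = 1; torsion from ∂_3 factors > 1: none. So H_2 ≅ Z.

H_0 ≅ Z,  H_1 ≅ Z^2,  H_2 ≅ Z.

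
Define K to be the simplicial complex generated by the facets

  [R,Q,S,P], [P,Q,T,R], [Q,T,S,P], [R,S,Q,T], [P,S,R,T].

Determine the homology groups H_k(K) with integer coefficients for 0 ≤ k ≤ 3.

H_0 ≅ Z,  H_1 = 0,  H_2 = 0,  H_3 ≅ Z.

Order the vertices as P < Q < R < S < T. Listing each simplex with vertices in this order, K has dimension 3 with simplices:

  0-simplices (5): P, Q, R, S, T
  1-simplices (10): PQ, PR, PS, PT, QR, QS, QT, RS, RT, ST
  2-simplices (10): PQR, PQS, PQT, PRS, PRT, PST, QRS, QRT, QST, RST
  3-simplices (5): PQRS, PQRT, PQST, PRST, QRST

giving chain groups C_0 ≅ Z^5, C_1 ≅ Z^10, C_2 ≅ Z^10, C_3 ≅ Z^5.

∂_1: C_1 → C_0 sends each edge [p,q] (with p < q) to q − p.
This gives a 5×10 integer matrix of rank 4; reducing to Smith normal form yields diagonal entries (1,1,1,1).

∂_2: C_2 → C_1 maps a triangle to the signed sum of its edges. For instance
  ∂PRS = RS − PS + PR,
  ∂PQT = QT − PT + PQ.
As a 10×10 matrix over Z this has rank 6, with invariant factors (1,1,1,1,1,1).

Boundary ∂_3: C_3 → C_2 sends each 3-simplex σ to the alternating sum Σ_i (−1)^i (σ with its i-th vertex removed). For instance
  ∂PQRT = QRT − PRT + PQT − PQR,
  ∂PRST = RST − PST + PRT − PRS.
This gives a 10×5 integer matrix of rank 4; reducing to Smith normal form yields diagonal entries (1,1,1,1).

Reading off H_k = ker ∂_k / im ∂_{k+1}:

  H_0: rank C_0 − rank ∂_1 = 5 − 4 = 1, and the invariant factors of ∂_1 are all 1, so H_0 = Z.
  H_1: rank ker ∂_1 − rank ∂_2 = (10 − 4) − 6 = 0, and the invariant factors of ∂_2 are all 1, so H_1 = 0.
  H_2: rank ker ∂_2 − rank ∂_3 = (10 − 6) − 4 = 0, and the invariant factors of ∂_3 are all 1, so H_2 = 0.
  H_3: rank ker ∂_3 − rank ∂_4 = (5 − 4) − 0 = 1, and there is no ∂_4, so H_3 = Z.

As a check, the Euler characteristic is 5 − 10 + 10 − 5 = 0, which agrees with 1 − 0 + 0 − 1 = 0.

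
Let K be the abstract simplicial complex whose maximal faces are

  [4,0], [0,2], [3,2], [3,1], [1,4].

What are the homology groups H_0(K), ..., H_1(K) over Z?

H_0 = Z,  H_1 = Z.

Fix the vertex order 0 < 1 < 2 < 3 < 4 and write every simplex with vertices in increasing order. Then dim K = 1 and the simplices of K are:

  0-simplices (5): [0], [1], [2], [3], [4]
  1-simplices (5): [0,2], [0,4], [1,3], [1,4], [2,3]

giving chain groups C_0 ≅ Z^5, C_1 ≅ Z^5.

The boundary map ∂_1: C_1 → C_0 maps an edge to its endpoints' difference, ∂[p,q] = q − p. For instance
  ∂[1,4] = [4] − [1].
The resulting 5×5 matrix has rank 4, and its Smith normal form has invariant factors (1,1,1,1).

Reading off H_k = ker ∂_k / im ∂_{k+1}:

  H_0: rank C_0 − rank ∂_1 = 5 − 4 = 1, and the invariant factors of ∂_1 are all 1, so H_0 ≅ Z.
  H_1: rank ker ∂_1 − rank ∂_2 = (5 − 4) − 0 = 1, and there is no ∂_2, so H_1 ≅ Z.

As a check, the Euler characteristic is 5 − 5 = 0, which agrees with 1 − 1 = 0.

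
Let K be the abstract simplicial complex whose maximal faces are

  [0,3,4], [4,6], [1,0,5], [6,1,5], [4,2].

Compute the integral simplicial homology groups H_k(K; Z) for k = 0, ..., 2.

Order the vertices as 0 < 1 < 2 < 3 < 4 < 5 < 6. Listing each simplex with vertices in this order, K has dimension 2 with simplices:

  0-simplices (7): [0], [1], [2], [3], [4], [5], [6]
  1-simplices (10): [0,1], [0,3], [0,4], [0,5], [1,5], [1,6], [2,4], [3,4], [4,6], [5,6]
  2-simplices (3): [0,1,5], [0,3,4], [1,5,6]

so the chain groups are C_0 ≅ Z^7, C_1 ≅ Z^10, C_2 ≅ Z^3.

The boundary map ∂_1: C_1 → C_0 sends each edge [p,q] (with p < q) to q − p.
The 7×10 boundary matrix has rank 6 and Smith normal form diag(1,1,1,1,1,1).

Boundary ∂_2: C_2 → C_1 sends each 2-simplex [p,q,r] to [q,r] − [p,r] + [p,q]. For instance
  ∂[1,5,6] = [5,6] − [1,6] + [1,5],
  ∂[0,3,4] = [3,4] − [0,4] + [0,3].
This gives a 10×3 integer matrix of rank 3; reducing to Smith normal form yields diagonal entries (1,1,1).

Now H_k = ker ∂_k / im ∂_{k+1}, so:

  H_0: rank C_0 − rank ∂_1 = 7 − 6 = 1, and the invariant factors of ∂_1 are all 1, so H_0 = Z.
  H_1: rank ker ∂_1 − rank ∂_2 = (10 − 6) − 3 = 1, and the invariant factors of ∂_2 are all 1, so H_1 = Z.
  H_2: rank ker ∂_2 − rank ∂_3 = (3 − 3) − 0 = 0, and there is no ∂_3, so H_2 = 0.

H_0 = Z,  H_1 = Z,  H_2 = 0.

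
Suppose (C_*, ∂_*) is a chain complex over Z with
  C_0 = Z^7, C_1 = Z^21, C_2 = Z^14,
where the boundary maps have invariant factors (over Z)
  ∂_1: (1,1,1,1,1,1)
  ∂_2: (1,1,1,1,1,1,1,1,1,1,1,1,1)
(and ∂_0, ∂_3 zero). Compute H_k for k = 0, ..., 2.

H_0 = Z,  H_1 = Z^2,  H_2 = Z.

H_0: b_0 = 7 − 0 − 6 = 1; torsion from ∂_1 factors > 1: none. So H_0 = Z.
H_1: b_1 = 21 − 6 − 13 = 2; torsion from ∂_2 factors > 1: none. So H_1 = Z^2.
H_2: b_2 = 14 − 13 − 0 = 1; torsion from ∂_3 factors > 1: none. So H_2 = Z.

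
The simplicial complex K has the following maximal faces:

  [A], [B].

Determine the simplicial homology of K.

H_0 ≅ Z^2.

We work with the vertex ordering A < B. The simplices of K, each written with vertices in increasing order, are:

  0-simplices (2): A, B

giving chain groups C_0 ≅ Z^2.

Reading off H_k = ker ∂_k / im ∂_{k+1}:

  H_0: rank C_0 − rank ∂_1 = 2 − 0 = 2, and there is no ∂_1, so H_0 = Z^2.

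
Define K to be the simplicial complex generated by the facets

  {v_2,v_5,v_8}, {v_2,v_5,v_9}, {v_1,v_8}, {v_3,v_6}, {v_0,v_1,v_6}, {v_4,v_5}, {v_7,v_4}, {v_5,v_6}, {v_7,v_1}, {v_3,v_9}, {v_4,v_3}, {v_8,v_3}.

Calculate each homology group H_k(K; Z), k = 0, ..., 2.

Order the vertices as v_0 < v_1 < v_2 < v_3 < v_4 < v_5 < v_6 < v_7 < v_8 < v_9. Listing each simplex with vertices in this order, K has dimension 2 with simplices:

  0-simplices (10): [v_0], [v_1], [v_2], [v_3], [v_4], [v_5], [v_6], [v_7], [v_8], [v_9]
  1-simplices (17): (17 of them)
  2-simplices (3): [v_0,v_1,v_6], [v_2,v_5,v_8], [v_2,v_5,v_9]

so the chain groups are C_0 ≅ Z^10, C_1 ≅ Z^17, C_2 ≅ Z^3.

∂_1: C_1 → C_0 is given by ∂[p,q] = [q] − [p].
The resulting 10×17 matrix has rank 9, and its Smith normal form has invariant factors (1,1,1,1,1,1,1,1,1).

∂_2: C_2 → C_1 sends each 2-simplex [p,q,r] to [q,r] − [p,r] + [p,q]. For instance
  ∂[v_2,v_5,v_9] = [v_5,v_9] − [v_2,v_9] + [v_2,v_5],
  ∂[v_2,v_5,v_8] = [v_5,v_8] − [v_2,v_8] + [v_2,v_5].
The resulting 17×3 matrix has rank 3, and its Smith normal form has invariant factors (1,1,1).

Computing H_k = (kernel of ∂_k) / (image of ∂_{k+1}):

  H_0: rank C_0 − rank ∂_1 = 10 − 9 = 1, and the invariant factors of ∂_1 are all 1, so H_0 ≅ Z.
  H_1: rank ker ∂_1 − rank ∂_2 = (17 − 9) − 3 = 5, and the invariant factors of ∂_2 are all 1, so H_1 ≅ Z^5.
  H_2: rank ker ∂_2 − rank ∂_3 = (3 − 3) − 0 = 0, and there is no ∂_3, so H_2 ≅ 0.

As a check, the Euler characteristic is 10 − 17 + 3 = -4, which agrees with 1 − 5 + 0 = -4.

H_0 = Z,  H_1 = Z^5,  H_2 = 0.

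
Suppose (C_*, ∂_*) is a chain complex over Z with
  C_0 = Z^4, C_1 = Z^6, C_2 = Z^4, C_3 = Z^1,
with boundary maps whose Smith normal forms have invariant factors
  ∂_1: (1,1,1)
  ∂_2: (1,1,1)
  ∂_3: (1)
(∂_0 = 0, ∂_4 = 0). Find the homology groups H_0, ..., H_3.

H_0 ≅ Z,  H_1 = 0,  H_2 = 0,  H_3 = 0.

H_0: b_0 = 4 − 0 − 3 = 1; torsion from ∂_1 factors > 1: none. So H_0 ≅ Z.
H_1: b_1 = 6 − 3 − 3 = 0; torsion from ∂_2 factors > 1: none. So H_1 ≅ 0.
H_2: b_2 = 4 − 3 − 1 = 0; torsion from ∂_3 factors > 1: none. So H_2 ≅ 0.
H_3: b_3 = 1 − 1 − 0 = 0; torsion from ∂_4 factors > 1: none. So H_3 ≅ 0.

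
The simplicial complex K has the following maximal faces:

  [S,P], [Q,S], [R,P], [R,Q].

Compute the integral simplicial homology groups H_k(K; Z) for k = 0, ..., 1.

H_0 = Z,  H_1 = Z.

K has 4 vertices, 4 edges.
rank ∂_0 = 0, rank ∂_1 = 3 ⇒ b_0 = 4 − 0 − 3 = 1; all invariant factors of ∂_1 are 1 so no torsion. So H_0 = Z.
rank ∂_1 = 3, rank ∂_2 = 0 ⇒ b_1 = 4 − 3 − 0 = 1. So H_1 = Z.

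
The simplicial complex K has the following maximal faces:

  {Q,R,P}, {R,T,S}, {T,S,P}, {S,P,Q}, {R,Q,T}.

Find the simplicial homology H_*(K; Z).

Fix the vertex order P < Q < R < S < T and write every simplex with vertices in increasing order. Then dim K = 2 and the simplices of K are:

  0-simplices (5): P, Q, R, S, T
  1-simplices (10): PQ, PR, PS, PT, QR, QS, QT, RS, RT, ST
  2-simplices (5): PQR, PQS, PST, QRT, RST

giving chain groups C_0 ≅ Z^5, C_1 ≅ Z^10, C_2 ≅ Z^5.

Boundary ∂_1: C_1 → C_0 sends each edge [p,q] (with p < q) to q − p. For instance
  ∂PR = R − P.
The 5×10 boundary matrix has rank 4 and Smith normal form diag(1,1,1,1).

∂_2: C_2 → C_1 sends each 2-simplex [p,q,r] to [q,r] − [p,r] + [p,q]. For instance
  ∂PQR = QR − PR + PQ,
  ∂RST = ST − RT + RS.
As a 10×5 matrix over Z this has rank 5, with invariant factors (1,1,1,1,1).

Reading off H_k = ker ∂_k / im ∂_{k+1}:

  H_0: rank C_0 − rank ∂_1 = 5 − 4 = 1, and the invariant factors of ∂_1 are all 1, so H_0 ≅ Z.
  H_1: rank ker ∂_1 − rank ∂_2 = (10 − 4) − 5 = 1, and the invariant factors of ∂_2 are all 1, so H_1 ≅ Z.
  H_2: rank ker ∂_2 − rank ∂_3 = (5 − 5) − 0 = 0, and there is no ∂_3, so H_2 ≅ 0.

H_0 ≅ Z,  H_1 ≅ Z,  H_2 = 0.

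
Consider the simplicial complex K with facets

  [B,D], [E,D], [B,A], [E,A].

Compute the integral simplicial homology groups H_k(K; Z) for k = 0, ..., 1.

K has 4 vertices, 4 edges.
rank ∂_0 = 0, rank ∂_1 = 3 ⇒ b_0 = 4 − 0 − 3 = 1; all invariant factors of ∂_1 are 1 so no torsion. So H_0 = Z.
rank ∂_1 = 3, rank ∂_2 = 0 ⇒ b_1 = 4 − 3 − 0 = 1. So H_1 = Z.

H_0 ≅ Z,  H_1 ≅ Z.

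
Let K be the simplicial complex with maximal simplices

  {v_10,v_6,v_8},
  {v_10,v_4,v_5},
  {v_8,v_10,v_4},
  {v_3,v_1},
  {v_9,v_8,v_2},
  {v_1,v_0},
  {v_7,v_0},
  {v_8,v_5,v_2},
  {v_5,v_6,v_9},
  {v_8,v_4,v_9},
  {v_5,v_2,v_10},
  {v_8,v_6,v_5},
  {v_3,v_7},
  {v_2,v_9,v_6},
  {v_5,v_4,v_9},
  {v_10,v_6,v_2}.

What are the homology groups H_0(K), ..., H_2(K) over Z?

Fix the vertex order v_0 < v_1 < v_2 < v_3 < v_4 < v_5 < v_6 < v_7 < v_8 < v_9 < v_10 and write every simplex with vertices in increasing order. Then dim K = 2 and the simplices of K are:

  0-simplices (11): [v_0], [v_1], [v_2], [v_3], [v_4], [v_5], [v_6], [v_7], [v_8], [v_9], [v_10]
  1-simplices (22): (22 of them)
  2-simplices (12): (12 of them)

so the chain groups are C_0 ≅ Z^11, C_1 ≅ Z^22, C_2 ≅ Z^12.

Boundary ∂_1: C_1 → C_0 is given by ∂[p,q] = [q] − [p].
This gives a 11×22 integer matrix of rank 9; reducing to Smith normal form yields diagonal entries (1,1,1,1,1,1,1,1,1).

∂_2: C_2 → C_1 maps a triangle to the signed sum of its edges. For instance
  ∂[v_2,v_6,v_9] = [v_6,v_9] − [v_2,v_9] + [v_2,v_6],
  ∂[v_4,v_8,v_10] = [v_8,v_10] − [v_4,v_10] + [v_4,v_8].
The resulting 22×12 matrix has rank 12, and its Smith normal form has invariant factors (1,1,1,1,1,1,1,1,1,1,1,2).

From H_k ≅ ker(∂_k) / im(∂_{k+1}) we obtain:

  H_0: rank C_0 − rank ∂_1 = 11 − 9 = 2, and the invariant factors of ∂_1 are all 1, so H_0 ≅ Z^2.
  H_1: rank ker ∂_1 − rank ∂_2 = (22 − 9) − 12 = 1, and ∂_2 has invariant factor 2 > 1, so H_1 ≅ Z ⊕ Z_2.
  H_2: rank ker ∂_2 − rank ∂_3 = (12 − 12) − 0 = 0, and there is no ∂_3, so H_2 ≅ 0.

H_0 ≅ Z^2,  H_1 ≅ Z ⊕ Z_2,  H_2 = 0.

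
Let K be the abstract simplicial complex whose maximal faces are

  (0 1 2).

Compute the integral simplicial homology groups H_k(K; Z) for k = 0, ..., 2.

Fix the vertex order 0 < 1 < 2 and write every simplex with vertices in increasing order. Then dim K = 2 and the simplices of K are:

  0-simplices (3): [0], [1], [2]
  1-simplices (3): [0,1], [0,2], [1,2]
  2-simplices (1): [0,1,2]

giving chain groups C_0 ≅ Z^3, C_1 ≅ Z^3, C_2 ≅ Z^1.

Boundary ∂_1: C_1 → C_0 maps an edge to its endpoints' difference, ∂[p,q] = q − p.
As a 3×3 matrix over Z this has rank 2, with invariant factors (1,1).

The boundary map ∂_2: C_2 → C_1 sends each 2-simplex [p,q,r] to [q,r] − [p,r] + [p,q]. For instance
  ∂[0,1,2] = [1,2] − [0,2] + [0,1].
This gives a 3×1 integer matrix of rank 1; reducing to Smith normal form yields diagonal entries (1).

From H_k ≅ ker(∂_k) / im(∂_{k+1}) we obtain:

  H_0: rank C_0 − rank ∂_1 = 3 − 2 = 1, and the invariant factors of ∂_1 are all 1, so H_0 = Z.
  H_1: rank ker ∂_1 − rank ∂_2 = (3 − 2) − 1 = 0, and the invariant factors of ∂_2 are all 1, so H_1 = 0.
  H_2: rank ker ∂_2 − rank ∂_3 = (1 − 1) − 0 = 0, and there is no ∂_3, so H_2 = 0.

(K is a triangulation of the 2-simplex.)

H_0 ≅ Z,  H_1 = 0,  H_2 = 0.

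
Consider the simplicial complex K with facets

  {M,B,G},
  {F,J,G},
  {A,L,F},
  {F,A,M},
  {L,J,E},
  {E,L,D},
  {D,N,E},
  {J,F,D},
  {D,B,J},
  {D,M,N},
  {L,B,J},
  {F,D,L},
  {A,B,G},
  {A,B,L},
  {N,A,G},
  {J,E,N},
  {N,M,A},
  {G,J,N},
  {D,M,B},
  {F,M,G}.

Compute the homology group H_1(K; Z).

H_1 ≅ Z ⊕ Z_2.

We work with the vertex ordering A < B < D < E < F < G < J < L < M < N. The simplices of K, each written with vertices in increasing order, are:

  0-simplices (10): A, B, D, E, F, G, J, L, M, N
  1-simplices (30): AB, AF, AG, AL, AM, AN, BD, BG, BJ, BL, BM, DE, DF, DJ, DL, DM, DN, EJ, EL, EN, FG, FJ, FL, FM, GJ, GM, GN, JL, JN, MN
  2-simplices (20): ABG, ABL, AFL, AFM, AGN, AMN, BDJ, BDM, BGM, BJL, DEL, DEN, DFJ, DFL, DMN, EJL, EJN, FGJ, FGM, GJN

so the chain groups are C_0 ≅ Z^10, C_1 ≅ Z^30, C_2 ≅ Z^20.

Boundary ∂_1: C_1 → C_0 sends each edge [p,q] (with p < q) to q − p. For instance
  ∂AG = G − A.
This gives a 10×30 integer matrix of rank 9; reducing to Smith normal form yields diagonal entries (1,1,1,1,1,1,1,1,1).

∂_2: C_2 → C_1 acts by ∂[p,q,r] = [q,r] − [p,r] + [p,q]. For instance
  ∂DEL = EL − DL + DE,
  ∂FGM = GM − FM + FG.
The resulting 30×20 matrix has rank 20, and its Smith normal form has invariant factors (1,1,1,1,1,1,1,1,1,1,1,1,1,1,1,1,1,1,1,2).

From H_k ≅ ker(∂_k) / im(∂_{k+1}) we obtain:

  H_1: rank ker ∂_1 − rank ∂_2 = (30 − 9) − 20 = 1, and ∂_2 has invariant factor 2 > 1, so H_1 ≅ Z ⊕ Z_2.

(K is a triangulation of the Klein bottle.)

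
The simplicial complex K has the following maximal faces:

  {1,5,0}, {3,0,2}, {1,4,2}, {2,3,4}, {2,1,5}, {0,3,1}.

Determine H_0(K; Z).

Fix the vertex order 0 < 1 < 2 < 3 < 4 < 5 and write every simplex with vertices in increasing order. Then dim K = 2 and the simplices of K are:

  0-simplices (6): [0], [1], [2], [3], [4], [5]
  1-simplices (12): [0,1], [0,2], [0,3], [0,5], [1,2], [1,3], [1,4], [1,5], [2,3], [2,4], [2,5], [3,4]
  2-simplices (6): [0,1,3], [0,1,5], [0,2,3], [1,2,4], [1,2,5], [2,3,4]

so the chain groups are C_0 ≅ Z^6, C_1 ≅ Z^12, C_2 ≅ Z^6.

The boundary map ∂_1: C_1 → C_0 maps an edge to its endpoints' difference, ∂[p,q] = q − p. For instance
  ∂[2,4] = [4] − [2].
As a 6×12 matrix over Z this has rank 5, with invariant factors (1,1,1,1,1).

The boundary map ∂_2: C_2 → C_1 sends each 2-simplex [p,q,r] to [q,r] − [p,r] + [p,q]. For instance
  ∂[0,2,3] = [2,3] − [0,3] + [0,2],
  ∂[0,1,5] = [1,5] − [0,5] + [0,1].
This gives a 12×6 integer matrix of rank 6; reducing to Smith normal form yields diagonal entries (1,1,1,1,1,1).

Computing H_k = (kernel of ∂_k) / (image of ∂_{k+1}):

  H_0: rank C_0 − rank ∂_1 = 6 − 5 = 1, and the invariant factors of ∂_1 are all 1, so H_0 ≅ Z.

H_0 = Z.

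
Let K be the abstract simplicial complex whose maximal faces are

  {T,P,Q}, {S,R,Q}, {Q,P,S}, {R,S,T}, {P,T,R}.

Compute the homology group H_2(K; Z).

Order the vertices as P < Q < R < S < T. Listing each simplex with vertices in this order, K has dimension 2 with simplices:

  0-simplices (5): P, Q, R, S, T
  1-simplices (10): PQ, PR, PS, PT, QR, QS, QT, RS, RT, ST
  2-simplices (5): PQS, PQT, PRT, QRS, RST

giving chain groups C_0 ≅ Z^5, C_1 ≅ Z^10, C_2 ≅ Z^5.

∂_1: C_1 → C_0 sends each edge [p,q] (with p < q) to q − p. For instance
  ∂PT = T − P.
This gives a 5×10 integer matrix of rank 4; reducing to Smith normal form yields diagonal entries (1,1,1,1).

The boundary map ∂_2: C_2 → C_1 maps a triangle to the signed sum of its edges. For instance
  ∂RST = ST − RT + RS,
  ∂PQT = QT − PT + PQ.
This gives a 10×5 integer matrix of rank 5; reducing to Smith normal form yields diagonal entries (1,1,1,1,1).

Reading off H_k = ker ∂_k / im ∂_{k+1}:

  H_2: rank ker ∂_2 − rank ∂_3 = (5 − 5) − 0 = 0, and there is no ∂_3, so H_2 = 0.

H_2 = 0.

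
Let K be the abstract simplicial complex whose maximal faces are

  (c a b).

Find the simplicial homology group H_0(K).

H_0 ≅ Z.

Take the total order a < b < c on the vertex set. Then K (dimension 2) consists of the simplices:

  0-simplices (3): a, b, c
  1-simplices (3): ab, ac, bc
  2-simplices (1): abc

Hence C_0 ≅ Z^3, C_1 ≅ Z^3, C_2 ≅ Z^1.

Boundary ∂_1: C_1 → C_0 sends each edge [p,q] (with p < q) to q − p.
The resulting 3×3 matrix has rank 2, and its Smith normal form has invariant factors (1,1).

∂_2: C_2 → C_1 sends each 2-simplex [p,q,r] to [q,r] − [p,r] + [p,q]. For instance
  ∂abc = bc − ac + ab.
The 3×1 boundary matrix has rank 1 and Smith normal form diag(1).

Reading off H_k = ker ∂_k / im ∂_{k+1}:

  H_0: rank C_0 − rank ∂_1 = 3 − 2 = 1, and the invariant factors of ∂_1 are all 1, so H_0 ≅ Z.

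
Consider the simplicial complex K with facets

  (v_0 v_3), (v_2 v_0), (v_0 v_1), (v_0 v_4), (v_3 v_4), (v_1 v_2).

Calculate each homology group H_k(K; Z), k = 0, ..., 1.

H_0 = Z,  H_1 = Z^2.

Take the total order v_0 < v_1 < v_2 < v_3 < v_4 on the vertex set. Then K (dimension 1) consists of the simplices:

  0-simplices (5): [v_0], [v_1], [v_2], [v_3], [v_4]
  1-simplices (6): [v_0,v_1], [v_0,v_2], [v_0,v_3], [v_0,v_4], [v_1,v_2], [v_3,v_4]

Hence C_0 ≅ Z^5, C_1 ≅ Z^6.

∂_1: C_1 → C_0 maps an edge to its endpoints' difference, ∂[p,q] = q − p.
The resulting 5×6 matrix has rank 4, and its Smith normal form has invariant factors (1,1,1,1).

Computing H_k = (kernel of ∂_k) / (image of ∂_{k+1}):

  H_0: rank C_0 − rank ∂_1 = 5 − 4 = 1, and the invariant factors of ∂_1 are all 1, so H_0 ≅ Z.
  H_1: rank ker ∂_1 − rank ∂_2 = (6 − 4) − 0 = 2, and there is no ∂_2, so H_1 ≅ Z^2.

(K is a triangulation of a wedge of 2 circles.)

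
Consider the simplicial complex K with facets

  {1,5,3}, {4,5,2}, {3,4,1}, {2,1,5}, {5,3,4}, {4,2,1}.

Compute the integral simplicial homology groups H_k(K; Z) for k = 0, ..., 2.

We work with the vertex ordering 1 < 2 < 3 < 4 < 5. The simplices of K, each written with vertices in increasing order, are:

  0-simplices (5): [1], [2], [3], [4], [5]
  1-simplices (9): [1,2], [1,3], [1,4], [1,5], [2,4], [2,5], [3,4], [3,5], [4,5]
  2-simplices (6): [1,2,4], [1,2,5], [1,3,4], [1,3,5], [2,4,5], [3,4,5]

giving chain groups C_0 ≅ Z^5, C_1 ≅ Z^9, C_2 ≅ Z^6.

∂_1: C_1 → C_0 is given by ∂[p,q] = [q] − [p].
As a 5×9 matrix over Z this has rank 4, with invariant factors (1,1,1,1).

The boundary map ∂_2: C_2 → C_1 sends each 2-simplex [p,q,r] to [q,r] − [p,r] + [p,q]. For instance
  ∂[1,3,4] = [3,4] − [1,4] + [1,3],
  ∂[1,2,4] = [2,4] − [1,4] + [1,2].
As a 9×6 matrix over Z this has rank 5, with invariant factors (1,1,1,1,1).

Now H_k = ker ∂_k / im ∂_{k+1}, so:

  H_0: rank C_0 − rank ∂_1 = 5 − 4 = 1, and the invariant factors of ∂_1 are all 1, so H_0 ≅ Z.
  H_1: rank ker ∂_1 − rank ∂_2 = (9 − 4) − 5 = 0, and the invariant factors of ∂_2 are all 1, so H_1 ≅ 0.
  H_2: rank ker ∂_2 − rank ∂_3 = (6 − 5) − 0 = 1, and there is no ∂_3, so H_2 ≅ Z.

As a check, the Euler characteristic is 5 − 9 + 6 = 2, which agrees with 1 − 0 + 1 = 2.
(K is a triangulation of the 2-sphere S^2.)

H_0 = Z,  H_1 = 0,  H_2 = Z.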